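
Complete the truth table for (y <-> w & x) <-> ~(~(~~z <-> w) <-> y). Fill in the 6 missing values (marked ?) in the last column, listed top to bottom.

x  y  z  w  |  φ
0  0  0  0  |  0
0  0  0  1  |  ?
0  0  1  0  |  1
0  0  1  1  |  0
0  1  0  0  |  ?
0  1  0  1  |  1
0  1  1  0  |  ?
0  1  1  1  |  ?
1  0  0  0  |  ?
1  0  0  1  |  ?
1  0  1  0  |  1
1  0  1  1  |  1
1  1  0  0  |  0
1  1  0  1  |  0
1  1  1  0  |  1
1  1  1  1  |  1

1, 0, 1, 0, 0, 0

Row x=0, y=0, z=0, w=1: (y <-> w & x) = 1, ~(~(~~z <-> w) <-> y) = 1, so the formula = 1.
Row x=0, y=1, z=0, w=0: (y <-> w & x) = 0, ~(~(~~z <-> w) <-> y) = 1, so the formula = 0.
Row x=0, y=1, z=1, w=0: (y <-> w & x) = 0, ~(~(~~z <-> w) <-> y) = 0, so the formula = 1.
Row x=0, y=1, z=1, w=1: (y <-> w & x) = 0, ~(~(~~z <-> w) <-> y) = 1, so the formula = 0.
Row x=1, y=0, z=0, w=0: (y <-> w & x) = 1, ~(~(~~z <-> w) <-> y) = 0, so the formula = 0.
Row x=1, y=0, z=0, w=1: (y <-> w & x) = 0, ~(~(~~z <-> w) <-> y) = 1, so the formula = 0.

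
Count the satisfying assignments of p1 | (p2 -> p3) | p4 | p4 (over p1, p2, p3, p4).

p1  p2  p3  p4     (p2 -> p3)  (p1 | (p2 -> p3) | p4 | p4)
F   F   F   F          T                    T             
F   F   F   T          T                    T             
F   F   T   F          T                    T             
F   F   T   T          T                    T             
F   T   F   F          F                    F             
F   T   F   T          F                    T             
F   T   T   F          T                    T             
F   T   T   T          T                    T             
T   F   F   F          T                    T             
T   F   F   T          T                    T             
T   F   T   F          T                    T             
T   F   T   T          T                    T             
T   T   F   F          F                    T             
T   T   F   T          F                    T             
T   T   T   F          T                    T             
T   T   T   T          T                    T             
The formula is true on 15 of the 16 rows.

15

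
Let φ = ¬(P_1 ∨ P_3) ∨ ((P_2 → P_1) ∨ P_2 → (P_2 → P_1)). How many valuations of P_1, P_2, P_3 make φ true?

7

P_1  P_2  P_3  |  (P_1 ∨ P_3)  ¬(P_1 ∨ P_3)  (P_2 → P_1)  ((P_2 → P_1) ∨ P_2)  φ
 F    F    F   |       F            T             T                T           T
 F    F    T   |       T            F             T                T           T
 F    T    F   |       F            T             F                T           T
 F    T    T   |       T            F             F                T           F
 T    F    F   |       T            F             T                T           T
 T    F    T   |       T            F             T                T           T
 T    T    F   |       T            F             T                T           T
 T    T    T   |       T            F             T                T           T
The formula is true on 7 of the 8 rows.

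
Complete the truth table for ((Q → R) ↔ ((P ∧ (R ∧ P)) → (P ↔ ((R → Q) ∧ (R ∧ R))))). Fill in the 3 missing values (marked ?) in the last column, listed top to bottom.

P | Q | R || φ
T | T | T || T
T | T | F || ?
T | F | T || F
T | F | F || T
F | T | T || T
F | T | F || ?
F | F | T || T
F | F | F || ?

Row P=T, Q=T, R=F: (Q → R) = F, ((P ∧ (R ∧ P)) → (P ↔ ((R → Q) ∧ (R ∧ R)))) = T, so the formula = F.
Row P=F, Q=T, R=F: (Q → R) = F, ((P ∧ (R ∧ P)) → (P ↔ ((R → Q) ∧ (R ∧ R)))) = T, so the formula = F.
Row P=F, Q=F, R=F: (Q → R) = T, ((P ∧ (R ∧ P)) → (P ↔ ((R → Q) ∧ (R ∧ R)))) = T, so the formula = T.

F, F, T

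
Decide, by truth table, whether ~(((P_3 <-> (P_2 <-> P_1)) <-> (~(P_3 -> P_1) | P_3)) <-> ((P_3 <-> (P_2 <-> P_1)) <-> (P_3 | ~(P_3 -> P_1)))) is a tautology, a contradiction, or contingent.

 P_1    P_2    P_3   |    φ  
False  False  False  |  False
False  False   True  |  False
False   True  False  |  False
False   True   True  |  False
 True  False  False  |  False
 True  False   True  |  False
 True   True  False  |  False
 True   True   True  |  False
Every row is False, so the formula is a contradiction.

contradiction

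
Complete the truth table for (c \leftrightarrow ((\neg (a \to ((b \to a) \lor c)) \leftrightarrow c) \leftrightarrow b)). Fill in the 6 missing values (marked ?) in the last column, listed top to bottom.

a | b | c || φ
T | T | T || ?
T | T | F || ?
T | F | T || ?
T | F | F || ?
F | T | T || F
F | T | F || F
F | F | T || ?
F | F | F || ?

F, F, T, T, T, T

Row a=T, b=T, c=T: ((\neg (a \to ((b \to a) \lor c)) \leftrightarrow c) \leftrightarrow b) = F, so the formula = F.
Row a=T, b=T, c=F: ((\neg (a \to ((b \to a) \lor c)) \leftrightarrow c) \leftrightarrow b) = T, so the formula = F.
Row a=T, b=F, c=T: ((\neg (a \to ((b \to a) \lor c)) \leftrightarrow c) \leftrightarrow b) = T, so the formula = T.
Row a=T, b=F, c=F: ((\neg (a \to ((b \to a) \lor c)) \leftrightarrow c) \leftrightarrow b) = F, so the formula = T.
Row a=F, b=F, c=T: ((\neg (a \to ((b \to a) \lor c)) \leftrightarrow c) \leftrightarrow b) = T, so the formula = T.
Row a=F, b=F, c=F: ((\neg (a \to ((b \to a) \lor c)) \leftrightarrow c) \leftrightarrow b) = F, so the formula = T.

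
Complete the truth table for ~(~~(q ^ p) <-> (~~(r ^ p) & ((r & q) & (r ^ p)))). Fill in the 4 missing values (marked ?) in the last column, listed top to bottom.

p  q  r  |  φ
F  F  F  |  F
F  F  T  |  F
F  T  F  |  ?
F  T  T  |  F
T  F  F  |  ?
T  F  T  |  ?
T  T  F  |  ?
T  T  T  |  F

T, T, T, F

Row p=F, q=T, r=F: ~~(q ^ p) = T, (~~(r ^ p) & ((r & q) & (r ^ p))) = F, (~~(q ^ p) <-> (~~(r ^ p) & ((r & q) & (r ^ p)))) = F, so the formula = T.
Row p=T, q=F, r=F: ~~(q ^ p) = T, (~~(r ^ p) & ((r & q) & (r ^ p))) = F, (~~(q ^ p) <-> (~~(r ^ p) & ((r & q) & (r ^ p)))) = F, so the formula = T.
Row p=T, q=F, r=T: ~~(q ^ p) = T, (~~(r ^ p) & ((r & q) & (r ^ p))) = F, (~~(q ^ p) <-> (~~(r ^ p) & ((r & q) & (r ^ p)))) = F, so the formula = T.
Row p=T, q=T, r=F: ~~(q ^ p) = F, (~~(r ^ p) & ((r & q) & (r ^ p))) = F, (~~(q ^ p) <-> (~~(r ^ p) & ((r & q) & (r ^ p)))) = T, so the formula = F.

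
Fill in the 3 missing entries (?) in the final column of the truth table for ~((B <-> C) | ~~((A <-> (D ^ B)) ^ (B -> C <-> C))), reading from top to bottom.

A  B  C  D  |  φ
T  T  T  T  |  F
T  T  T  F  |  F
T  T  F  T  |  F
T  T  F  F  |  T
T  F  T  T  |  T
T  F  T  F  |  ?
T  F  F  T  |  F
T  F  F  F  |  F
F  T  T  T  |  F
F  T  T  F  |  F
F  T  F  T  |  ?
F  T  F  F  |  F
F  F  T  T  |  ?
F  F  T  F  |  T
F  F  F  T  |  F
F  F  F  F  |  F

F, T, F

Row A=T, B=F, C=T, D=F: (B <-> C) = F, ~~((A <-> (D ^ B)) ^ (B -> C <-> C)) = T, ((B <-> C) | ~~((A <-> (D ^ B)) ^ (B -> C <-> C))) = T, so the formula = F.
Row A=F, B=T, C=F, D=T: (B <-> C) = F, ~~((A <-> (D ^ B)) ^ (B -> C <-> C)) = F, ((B <-> C) | ~~((A <-> (D ^ B)) ^ (B -> C <-> C))) = F, so the formula = T.
Row A=F, B=F, C=T, D=T: (B <-> C) = F, ~~((A <-> (D ^ B)) ^ (B -> C <-> C)) = T, ((B <-> C) | ~~((A <-> (D ^ B)) ^ (B -> C <-> C))) = T, so the formula = F.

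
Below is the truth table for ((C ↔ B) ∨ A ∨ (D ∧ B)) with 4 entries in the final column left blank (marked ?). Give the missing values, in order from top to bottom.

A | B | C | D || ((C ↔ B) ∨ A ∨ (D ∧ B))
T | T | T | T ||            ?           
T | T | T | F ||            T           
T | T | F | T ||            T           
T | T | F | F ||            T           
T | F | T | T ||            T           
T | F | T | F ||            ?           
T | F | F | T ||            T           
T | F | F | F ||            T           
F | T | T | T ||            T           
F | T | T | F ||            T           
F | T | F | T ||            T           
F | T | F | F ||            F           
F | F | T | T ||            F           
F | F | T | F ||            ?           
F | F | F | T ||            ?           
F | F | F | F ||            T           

Row A=T, B=T, C=T, D=T: (C ↔ B) = T, (D ∧ B) = T, so ((C ↔ B) ∨ A ∨ (D ∧ B)) = T.
Row A=T, B=F, C=T, D=F: (C ↔ B) = F, (D ∧ B) = F, so ((C ↔ B) ∨ A ∨ (D ∧ B)) = T.
Row A=F, B=F, C=T, D=F: (C ↔ B) = F, (D ∧ B) = F, so ((C ↔ B) ∨ A ∨ (D ∧ B)) = F.
Row A=F, B=F, C=F, D=T: (C ↔ B) = T, (D ∧ B) = F, so ((C ↔ B) ∨ A ∨ (D ∧ B)) = T.

T, T, F, T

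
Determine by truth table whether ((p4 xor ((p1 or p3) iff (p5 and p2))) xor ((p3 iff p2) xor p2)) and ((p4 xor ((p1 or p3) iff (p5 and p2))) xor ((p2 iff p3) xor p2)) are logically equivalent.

equivalent

p1 | p2 | p3 | p4 | p5 || φ | ψ
T  | T  | T  | T  | T  || F | F
T  | T  | T  | T  | F  || T | T
T  | T  | T  | F  | T  || T | T
T  | T  | T  | F  | F  || F | F
T  | T  | F  | T  | T  || T | T
T  | T  | F  | T  | F  || F | F
T  | T  | F  | F  | T  || F | F
T  | T  | F  | F  | F  || T | T
T  | F  | T  | T  | T  || T | T
T  | F  | T  | T  | F  || T | T
T  | F  | T  | F  | T  || F | F
T  | F  | T  | F  | F  || F | F
T  | F  | F  | T  | T  || F | F
T  | F  | F  | T  | F  || F | F
T  | F  | F  | F  | T  || T | T
T  | F  | F  | F  | F  || T | T
F  | T  | T  | T  | T  || F | F
F  | T  | T  | T  | F  || T | T
F  | T  | T  | F  | T  || T | T
F  | T  | T  | F  | F  || F | F
F  | T  | F  | T  | T  || F | F
F  | T  | F  | T  | F  || T | T
F  | T  | F  | F  | T  || T | T
F  | T  | F  | F  | F  || F | F
F  | F  | T  | T  | T  || T | T
F  | F  | T  | T  | F  || T | T
F  | F  | T  | F  | T  || F | F
F  | F  | T  | F  | F  || F | F
F  | F  | F  | T  | T  || T | T
F  | F  | F  | T  | F  || T | T
F  | F  | F  | F  | T  || F | F
F  | F  | F  | F  | F  || F | F
The columns for φ and ψ agree on every row, so they are logically equivalent.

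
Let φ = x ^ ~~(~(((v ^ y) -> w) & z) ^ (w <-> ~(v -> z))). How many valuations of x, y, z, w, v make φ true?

x  y  z  w  v  |  φ
1  1  1  1  1  |  1
1  1  1  1  0  |  1
1  1  1  0  1  |  0
1  1  1  0  0  |  1
1  1  0  1  1  |  1
1  1  0  1  0  |  0
1  1  0  0  1  |  0
1  1  0  0  0  |  1
1  0  1  1  1  |  1
1  0  1  1  0  |  1
1  0  1  0  1  |  1
1  0  1  0  0  |  0
1  0  0  1  1  |  1
1  0  0  1  0  |  0
1  0  0  0  1  |  0
1  0  0  0  0  |  1
0  1  1  1  1  |  0
0  1  1  1  0  |  0
0  1  1  0  1  |  1
0  1  1  0  0  |  0
0  1  0  1  1  |  0
0  1  0  1  0  |  1
0  1  0  0  1  |  1
0  1  0  0  0  |  0
0  0  1  1  1  |  0
0  0  1  1  0  |  0
0  0  1  0  1  |  0
0  0  1  0  0  |  1
0  0  0  1  1  |  0
0  0  0  1  0  |  1
0  0  0  0  1  |  1
0  0  0  0  0  |  0
The formula is true on 16 of the 32 rows.

16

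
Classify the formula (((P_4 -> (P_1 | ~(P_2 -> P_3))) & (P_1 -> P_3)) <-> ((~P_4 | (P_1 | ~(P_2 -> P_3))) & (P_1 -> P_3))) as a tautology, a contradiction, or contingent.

tautology

 P_1  |  P_2  |  P_3  |  P_4  ||   φ  
 True |  True |  True |  True ||  True
 True |  True |  True | False ||  True
 True |  True | False |  True ||  True
 True |  True | False | False ||  True
 True | False |  True |  True ||  True
 True | False |  True | False ||  True
 True | False | False |  True ||  True
 True | False | False | False ||  True
False |  True |  True |  True ||  True
False |  True |  True | False ||  True
False |  True | False |  True ||  True
False |  True | False | False ||  True
False | False |  True |  True ||  True
False | False |  True | False ||  True
False | False | False |  True ||  True
False | False | False | False ||  True
Every row is True, so the formula is a tautology.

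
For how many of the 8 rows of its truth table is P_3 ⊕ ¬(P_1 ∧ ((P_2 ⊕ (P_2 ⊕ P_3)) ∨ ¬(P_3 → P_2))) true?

 P_1  |  P_2  |  P_3  |   φ  
----- | ----- | ----- | -----
False | False | False |  True
False | False |  True | False
False |  True | False |  True
False |  True |  True | False
 True | False | False |  True
 True | False |  True |  True
 True |  True | False |  True
 True |  True |  True |  True
The formula is true on 6 of the 8 rows.

6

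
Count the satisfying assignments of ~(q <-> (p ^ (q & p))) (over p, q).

p  q  |  ~(q <-> (p ^ (q & p)))
F  F  |            F           
F  T  |            T           
T  F  |            T           
T  T  |            T           
The formula is true on 3 of the 4 rows.

3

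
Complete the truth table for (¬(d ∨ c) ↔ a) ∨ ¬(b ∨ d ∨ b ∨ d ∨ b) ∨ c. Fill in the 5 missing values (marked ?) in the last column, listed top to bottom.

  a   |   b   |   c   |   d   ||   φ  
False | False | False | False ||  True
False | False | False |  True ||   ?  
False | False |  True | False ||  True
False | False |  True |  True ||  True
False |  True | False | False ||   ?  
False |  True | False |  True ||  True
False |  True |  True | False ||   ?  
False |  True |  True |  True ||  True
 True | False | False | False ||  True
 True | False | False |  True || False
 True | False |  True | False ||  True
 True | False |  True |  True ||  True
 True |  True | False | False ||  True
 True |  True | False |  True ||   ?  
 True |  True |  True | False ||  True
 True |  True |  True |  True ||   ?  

Row a=False, b=False, c=False, d=True: ((¬(d ∨ c) ↔ a) ∨ ¬(b ∨ d ∨ b ∨ d ∨ b)) = True, so the formula = True.
Row a=False, b=True, c=False, d=False: ((¬(d ∨ c) ↔ a) ∨ ¬(b ∨ d ∨ b ∨ d ∨ b)) = False, so the formula = False.
Row a=False, b=True, c=True, d=False: ((¬(d ∨ c) ↔ a) ∨ ¬(b ∨ d ∨ b ∨ d ∨ b)) = True, so the formula = True.
Row a=True, b=True, c=False, d=True: ((¬(d ∨ c) ↔ a) ∨ ¬(b ∨ d ∨ b ∨ d ∨ b)) = False, so the formula = False.
Row a=True, b=True, c=True, d=True: ((¬(d ∨ c) ↔ a) ∨ ¬(b ∨ d ∨ b ∨ d ∨ b)) = False, so the formula = True.

True, False, True, False, True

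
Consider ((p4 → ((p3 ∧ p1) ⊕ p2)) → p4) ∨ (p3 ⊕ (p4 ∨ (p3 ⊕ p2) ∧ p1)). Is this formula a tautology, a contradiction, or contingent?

  p1  |   p2  |   p3  |   p4  | (p3 ∧ p1) | ((p3 ∧ p1) ⊕ p2) | (p4 → ((p3 ∧ p1) ⊕ p2)) | (p3 ⊕ p2) | ((p3 ⊕ p2) ∧ p1) | (p4 ∨ ((p3 ⊕ p2) ∧ p1)) |   φ  
----- | ----- | ----- | ----- | --------- | ---------------- | ----------------------- | --------- | ---------------- | ----------------------- | -----
 True |  True |  True |  True |    True   |      False       |          False          |   False   |      False       |           True          |  True
 True |  True |  True | False |    True   |      False       |           True          |   False   |      False       |          False          |  True
 True |  True | False |  True |   False   |       True       |           True          |    True   |       True       |           True          |  True
 True |  True | False | False |   False   |       True       |           True          |    True   |       True       |           True          |  True
 True | False |  True |  True |    True   |       True       |           True          |    True   |       True       |           True          |  True
 True | False |  True | False |    True   |       True       |           True          |    True   |       True       |           True          | False
 True | False | False |  True |   False   |      False       |          False          |   False   |      False       |           True          |  True
 True | False | False | False |   False   |      False       |           True          |   False   |      False       |          False          | False
False |  True |  True |  True |   False   |       True       |           True          |   False   |      False       |           True          |  True
False |  True |  True | False |   False   |       True       |           True          |   False   |      False       |          False          |  True
False |  True | False |  True |   False   |       True       |           True          |    True   |      False       |           True          |  True
False |  True | False | False |   False   |       True       |           True          |    True   |      False       |          False          | False
False | False |  True |  True |   False   |      False       |          False          |    True   |      False       |           True          |  True
False | False |  True | False |   False   |      False       |           True          |    True   |      False       |          False          |  True
False | False | False |  True |   False   |      False       |          False          |   False   |      False       |           True          |  True
False | False | False | False |   False   |      False       |           True          |   False   |      False       |          False          | False
12 of 16 rows are True, so the formula is contingent.

contingent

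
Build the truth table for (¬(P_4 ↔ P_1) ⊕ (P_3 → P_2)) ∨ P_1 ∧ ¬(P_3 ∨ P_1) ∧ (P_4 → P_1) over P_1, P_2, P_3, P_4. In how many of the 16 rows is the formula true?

P_1 | P_2 | P_3 | P_4 || (P_4 ↔ P_1) | ¬(P_4 ↔ P_1) | (P_3 → P_2) | (¬(P_4 ↔ P_1) ⊕ (P_3 → P_2)) | (P_3 ∨ P_1) | ¬(P_3 ∨ P_1) | (P_4 → P_1) | φ
 0  |  0  |  0  |  0  ||      1      |      0       |      1      |              1               |      0      |      1       |      1      | 1
 0  |  0  |  0  |  1  ||      0      |      1       |      1      |              0               |      0      |      1       |      0      | 0
 0  |  0  |  1  |  0  ||      1      |      0       |      0      |              0               |      1      |      0       |      1      | 0
 0  |  0  |  1  |  1  ||      0      |      1       |      0      |              1               |      1      |      0       |      0      | 1
 0  |  1  |  0  |  0  ||      1      |      0       |      1      |              1               |      0      |      1       |      1      | 1
 0  |  1  |  0  |  1  ||      0      |      1       |      1      |              0               |      0      |      1       |      0      | 0
 0  |  1  |  1  |  0  ||      1      |      0       |      1      |              1               |      1      |      0       |      1      | 1
 0  |  1  |  1  |  1  ||      0      |      1       |      1      |              0               |      1      |      0       |      0      | 0
 1  |  0  |  0  |  0  ||      0      |      1       |      1      |              0               |      1      |      0       |      1      | 0
 1  |  0  |  0  |  1  ||      1      |      0       |      1      |              1               |      1      |      0       |      1      | 1
 1  |  0  |  1  |  0  ||      0      |      1       |      0      |              1               |      1      |      0       |      1      | 1
 1  |  0  |  1  |  1  ||      1      |      0       |      0      |              0               |      1      |      0       |      1      | 0
 1  |  1  |  0  |  0  ||      0      |      1       |      1      |              0               |      1      |      0       |      1      | 0
 1  |  1  |  0  |  1  ||      1      |      0       |      1      |              1               |      1      |      0       |      1      | 1
 1  |  1  |  1  |  0  ||      0      |      1       |      1      |              0               |      1      |      0       |      1      | 0
 1  |  1  |  1  |  1  ||      1      |      0       |      1      |              1               |      1      |      0       |      1      | 1
The formula is true on 8 of the 16 rows.

8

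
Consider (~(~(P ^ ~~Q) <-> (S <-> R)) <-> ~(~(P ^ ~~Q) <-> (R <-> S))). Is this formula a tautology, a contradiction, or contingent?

P  Q  R  S  |  φ
T  T  T  T  |  T
T  T  T  F  |  T
T  T  F  T  |  T
T  T  F  F  |  T
T  F  T  T  |  T
T  F  T  F  |  T
T  F  F  T  |  T
T  F  F  F  |  T
F  T  T  T  |  T
F  T  T  F  |  T
F  T  F  T  |  T
F  T  F  F  |  T
F  F  T  T  |  T
F  F  T  F  |  T
F  F  F  T  |  T
F  F  F  F  |  T
Every row is T, so the formula is a tautology.

tautology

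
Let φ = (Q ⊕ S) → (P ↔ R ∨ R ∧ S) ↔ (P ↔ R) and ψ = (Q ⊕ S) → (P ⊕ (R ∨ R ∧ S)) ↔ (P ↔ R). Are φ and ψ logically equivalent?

not equivalent

P | Q | R | S | φ | ψ
- | - | - | - | - | -
T | T | T | T | T | T
T | T | T | F | T | F
T | T | F | T | F | F
T | T | F | F | T | F
T | F | T | T | T | F
T | F | T | F | T | T
T | F | F | T | T | F
T | F | F | F | F | F
F | T | T | T | F | F
F | T | T | F | T | F
F | T | F | T | T | T
F | T | F | F | T | F
F | F | T | T | T | F
F | F | T | F | F | F
F | F | F | T | T | F
F | F | F | F | T | T
The columns differ at P=T, Q=T, R=T, S=F (φ=T, ψ=F), so they are not equivalent.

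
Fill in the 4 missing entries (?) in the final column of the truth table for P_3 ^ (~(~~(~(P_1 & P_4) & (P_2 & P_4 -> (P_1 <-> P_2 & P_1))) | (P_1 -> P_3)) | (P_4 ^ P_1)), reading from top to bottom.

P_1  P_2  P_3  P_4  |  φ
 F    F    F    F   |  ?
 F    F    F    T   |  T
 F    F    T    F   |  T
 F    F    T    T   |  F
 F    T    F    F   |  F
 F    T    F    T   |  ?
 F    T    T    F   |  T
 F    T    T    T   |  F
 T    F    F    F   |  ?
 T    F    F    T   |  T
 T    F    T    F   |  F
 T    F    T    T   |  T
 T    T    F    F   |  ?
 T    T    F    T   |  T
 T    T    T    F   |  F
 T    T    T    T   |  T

F, T, T, T

Row P_1=F, P_2=F, P_3=F, P_4=F: (~(~~(~(P_1 & P_4) & (P_2 & P_4 -> (P_1 <-> P_2 & P_1))) | (P_1 -> P_3)) | (P_4 ^ P_1)) = F, so the formula = F.
Row P_1=F, P_2=T, P_3=F, P_4=T: (~(~~(~(P_1 & P_4) & (P_2 & P_4 -> (P_1 <-> P_2 & P_1))) | (P_1 -> P_3)) | (P_4 ^ P_1)) = T, so the formula = T.
Row P_1=T, P_2=F, P_3=F, P_4=F: (~(~~(~(P_1 & P_4) & (P_2 & P_4 -> (P_1 <-> P_2 & P_1))) | (P_1 -> P_3)) | (P_4 ^ P_1)) = T, so the formula = T.
Row P_1=T, P_2=T, P_3=F, P_4=F: (~(~~(~(P_1 & P_4) & (P_2 & P_4 -> (P_1 <-> P_2 & P_1))) | (P_1 -> P_3)) | (P_4 ^ P_1)) = T, so the formula = T.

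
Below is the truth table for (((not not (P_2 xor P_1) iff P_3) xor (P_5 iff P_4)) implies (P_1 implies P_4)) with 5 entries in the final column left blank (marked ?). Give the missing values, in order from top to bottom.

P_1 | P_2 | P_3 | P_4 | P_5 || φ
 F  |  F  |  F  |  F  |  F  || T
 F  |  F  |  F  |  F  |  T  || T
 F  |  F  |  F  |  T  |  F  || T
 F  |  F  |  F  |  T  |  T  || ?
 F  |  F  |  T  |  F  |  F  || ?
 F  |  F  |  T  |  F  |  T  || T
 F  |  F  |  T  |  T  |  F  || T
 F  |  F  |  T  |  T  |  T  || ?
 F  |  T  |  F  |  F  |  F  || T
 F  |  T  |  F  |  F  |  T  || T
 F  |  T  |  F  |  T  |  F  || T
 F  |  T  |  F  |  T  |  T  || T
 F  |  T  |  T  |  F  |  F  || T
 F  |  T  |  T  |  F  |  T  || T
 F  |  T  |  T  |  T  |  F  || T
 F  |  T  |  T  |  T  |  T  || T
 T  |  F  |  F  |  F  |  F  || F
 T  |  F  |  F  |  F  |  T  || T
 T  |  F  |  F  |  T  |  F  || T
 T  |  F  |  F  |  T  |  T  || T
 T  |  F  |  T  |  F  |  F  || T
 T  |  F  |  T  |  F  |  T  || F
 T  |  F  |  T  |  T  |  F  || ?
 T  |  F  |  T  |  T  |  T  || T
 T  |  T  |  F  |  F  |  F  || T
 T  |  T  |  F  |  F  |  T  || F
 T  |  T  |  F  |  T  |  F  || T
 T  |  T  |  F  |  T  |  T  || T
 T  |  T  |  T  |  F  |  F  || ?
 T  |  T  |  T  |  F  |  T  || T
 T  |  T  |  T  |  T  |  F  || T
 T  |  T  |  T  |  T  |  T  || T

Row P_1=F, P_2=F, P_3=F, P_4=T, P_5=T: ((not not (P_2 xor P_1) iff P_3) xor (P_5 iff P_4)) = F, (P_1 implies P_4) = T, so the formula = T.
Row P_1=F, P_2=F, P_3=T, P_4=F, P_5=F: ((not not (P_2 xor P_1) iff P_3) xor (P_5 iff P_4)) = T, (P_1 implies P_4) = T, so the formula = T.
Row P_1=F, P_2=F, P_3=T, P_4=T, P_5=T: ((not not (P_2 xor P_1) iff P_3) xor (P_5 iff P_4)) = T, (P_1 implies P_4) = T, so the formula = T.
Row P_1=T, P_2=F, P_3=T, P_4=T, P_5=F: ((not not (P_2 xor P_1) iff P_3) xor (P_5 iff P_4)) = T, (P_1 implies P_4) = T, so the formula = T.
Row P_1=T, P_2=T, P_3=T, P_4=F, P_5=F: ((not not (P_2 xor P_1) iff P_3) xor (P_5 iff P_4)) = T, (P_1 implies P_4) = F, so the formula = F.

T, T, T, T, F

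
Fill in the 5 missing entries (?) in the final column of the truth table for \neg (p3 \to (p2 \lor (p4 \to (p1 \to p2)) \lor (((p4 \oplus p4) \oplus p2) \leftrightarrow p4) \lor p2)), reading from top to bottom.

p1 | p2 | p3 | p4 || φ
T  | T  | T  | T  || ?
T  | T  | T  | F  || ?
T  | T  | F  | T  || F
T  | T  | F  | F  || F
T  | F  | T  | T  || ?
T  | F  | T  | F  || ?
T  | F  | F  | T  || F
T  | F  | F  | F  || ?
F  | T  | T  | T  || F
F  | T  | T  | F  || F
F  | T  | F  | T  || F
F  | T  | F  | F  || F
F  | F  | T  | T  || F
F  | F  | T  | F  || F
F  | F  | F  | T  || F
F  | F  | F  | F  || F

F, F, T, F, F

Row 1: (p2 \lor (p4 \to (p1 \to p2)) \lor (((p4 \oplus p4) \oplus p2) \leftrightarrow p4) \lor p2) = T, (p3 \to (p2 \lor (p4 \to (p1 \to p2)) \lor (((p4 \oplus p4) \oplus p2) \leftrightarrow p4) \lor p2)) = T, so the formula = F.
Row 2: (p2 \lor (p4 \to (p1 \to p2)) \lor (((p4 \oplus p4) \oplus p2) \leftrightarrow p4) \lor p2) = T, (p3 \to (p2 \lor (p4 \to (p1 \to p2)) \lor (((p4 \oplus p4) \oplus p2) \leftrightarrow p4) \lor p2)) = T, so the formula = F.
Row 5: (p2 \lor (p4 \to (p1 \to p2)) \lor (((p4 \oplus p4) \oplus p2) \leftrightarrow p4) \lor p2) = F, (p3 \to (p2 \lor (p4 \to (p1 \to p2)) \lor (((p4 \oplus p4) \oplus p2) \leftrightarrow p4) \lor p2)) = F, so the formula = T.
Row 6: (p2 \lor (p4 \to (p1 \to p2)) \lor (((p4 \oplus p4) \oplus p2) \leftrightarrow p4) \lor p2) = T, (p3 \to (p2 \lor (p4 \to (p1 \to p2)) \lor (((p4 \oplus p4) \oplus p2) \leftrightarrow p4) \lor p2)) = T, so the formula = F.
Row 8: (p2 \lor (p4 \to (p1 \to p2)) \lor (((p4 \oplus p4) \oplus p2) \leftrightarrow p4) \lor p2) = T, (p3 \to (p2 \lor (p4 \to (p1 \to p2)) \lor (((p4 \oplus p4) \oplus p2) \leftrightarrow p4) \lor p2)) = T, so the formula = F.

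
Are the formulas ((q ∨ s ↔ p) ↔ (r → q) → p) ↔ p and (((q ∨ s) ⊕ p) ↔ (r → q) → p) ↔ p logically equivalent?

not equivalent

p | q | r | s | φ | ψ
- | - | - | - | - | -
T | T | T | T | T | F
T | T | T | F | T | F
T | T | F | T | T | F
T | T | F | F | T | F
T | F | T | T | T | F
T | F | T | F | F | T
T | F | F | T | T | F
T | F | F | F | F | T
F | T | T | T | F | T
F | T | T | F | F | T
F | T | F | T | F | T
F | T | F | F | F | T
F | F | T | T | T | F
F | F | T | F | F | T
F | F | F | T | F | T
F | F | F | F | T | F
The columns differ at p=T, q=T, r=T, s=T (φ=T, ψ=F), so they are not equivalent.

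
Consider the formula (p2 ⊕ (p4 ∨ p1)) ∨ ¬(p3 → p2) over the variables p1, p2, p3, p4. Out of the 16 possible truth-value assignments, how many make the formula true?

9

p1 | p2 | p3 | p4 || (p4 ∨ p1) | (p2 ⊕ (p4 ∨ p1)) | (p3 → p2) | ¬(p3 → p2) | ((p2 ⊕ (p4 ∨ p1)) ∨ ¬(p3 → p2))
1  | 1  | 1  | 1  ||     1     |        0         |     1     |     0      |                0               
1  | 1  | 1  | 0  ||     1     |        0         |     1     |     0      |                0               
1  | 1  | 0  | 1  ||     1     |        0         |     1     |     0      |                0               
1  | 1  | 0  | 0  ||     1     |        0         |     1     |     0      |                0               
1  | 0  | 1  | 1  ||     1     |        1         |     0     |     1      |                1               
1  | 0  | 1  | 0  ||     1     |        1         |     0     |     1      |                1               
1  | 0  | 0  | 1  ||     1     |        1         |     1     |     0      |                1               
1  | 0  | 0  | 0  ||     1     |        1         |     1     |     0      |                1               
0  | 1  | 1  | 1  ||     1     |        0         |     1     |     0      |                0               
0  | 1  | 1  | 0  ||     0     |        1         |     1     |     0      |                1               
0  | 1  | 0  | 1  ||     1     |        0         |     1     |     0      |                0               
0  | 1  | 0  | 0  ||     0     |        1         |     1     |     0      |                1               
0  | 0  | 1  | 1  ||     1     |        1         |     0     |     1      |                1               
0  | 0  | 1  | 0  ||     0     |        0         |     0     |     1      |                1               
0  | 0  | 0  | 1  ||     1     |        1         |     1     |     0      |                1               
0  | 0  | 0  | 0  ||     0     |        0         |     1     |     0      |                0               
The formula is true on 9 of the 16 rows.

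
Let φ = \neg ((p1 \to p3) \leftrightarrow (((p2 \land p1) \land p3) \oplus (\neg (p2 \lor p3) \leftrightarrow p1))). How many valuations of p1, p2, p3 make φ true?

p1 | p2 | p3 | (p1 \to p3) | (p2 \land p1) | ((p2 \land p1) \land p3) | (p2 \lor p3) | \neg (p2 \lor p3) | φ
-- | -- | -- | ----------- | ------------- | ------------------------ | ------------ | ----------------- | -
T  | T  | T  |      T      |       T       |            T             |      T       |         F         | F
T  | T  | F  |      F      |       T       |            F             |      T       |         F         | F
T  | F  | T  |      T      |       F       |            F             |      T       |         F         | T
T  | F  | F  |      F      |       F       |            F             |      F       |         T         | T
F  | T  | T  |      T      |       F       |            F             |      T       |         F         | F
F  | T  | F  |      T      |       F       |            F             |      T       |         F         | F
F  | F  | T  |      T      |       F       |            F             |      T       |         F         | F
F  | F  | F  |      T      |       F       |            F             |      F       |         T         | T
The formula is true on 3 of the 8 rows.

3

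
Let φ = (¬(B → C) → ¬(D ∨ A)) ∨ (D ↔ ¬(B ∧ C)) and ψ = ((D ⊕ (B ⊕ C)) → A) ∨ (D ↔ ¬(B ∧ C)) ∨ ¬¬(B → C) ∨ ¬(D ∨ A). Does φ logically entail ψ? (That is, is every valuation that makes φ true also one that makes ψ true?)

A | B | C | D || φ | ψ
1 | 1 | 1 | 1 || 1 | 1
1 | 1 | 1 | 0 || 1 | 1
1 | 1 | 0 | 1 || 1 | 1
1 | 1 | 0 | 0 || 0 | 1
1 | 0 | 1 | 1 || 1 | 1
1 | 0 | 1 | 0 || 1 | 1
1 | 0 | 0 | 1 || 1 | 1
1 | 0 | 0 | 0 || 1 | 1
0 | 1 | 1 | 1 || 1 | 1
0 | 1 | 1 | 0 || 1 | 1
0 | 1 | 0 | 1 || 1 | 1
0 | 1 | 0 | 0 || 1 | 1
0 | 0 | 1 | 1 || 1 | 1
0 | 0 | 1 | 0 || 1 | 1
0 | 0 | 0 | 1 || 1 | 1
0 | 0 | 0 | 0 || 1 | 1
In every row where φ is true, ψ is also true, so φ ⊨ ψ.

yes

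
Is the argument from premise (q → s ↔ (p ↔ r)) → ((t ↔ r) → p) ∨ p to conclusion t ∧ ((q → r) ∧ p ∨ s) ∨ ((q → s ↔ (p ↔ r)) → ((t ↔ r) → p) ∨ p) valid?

  p   |   q   |   r   |   s   |   t   |   φ   |   ψ  
----- | ----- | ----- | ----- | ----- | ----- | -----
 True |  True |  True |  True |  True |  True |  True
 True |  True |  True |  True | False |  True |  True
 True |  True |  True | False |  True |  True |  True
 True |  True |  True | False | False |  True |  True
 True |  True | False |  True |  True |  True |  True
 True |  True | False |  True | False |  True |  True
 True |  True | False | False |  True |  True |  True
 True |  True | False | False | False |  True |  True
 True | False |  True |  True |  True |  True |  True
 True | False |  True |  True | False |  True |  True
 True | False |  True | False |  True |  True |  True
 True | False |  True | False | False |  True |  True
 True | False | False |  True |  True |  True |  True
 True | False | False |  True | False |  True |  True
 True | False | False | False |  True |  True |  True
 True | False | False | False | False |  True |  True
False |  True |  True |  True |  True |  True |  True
False |  True |  True |  True | False |  True |  True
False |  True |  True | False |  True | False | False
False |  True |  True | False | False |  True |  True
False |  True | False |  True |  True |  True |  True
False |  True | False |  True | False | False | False
False |  True | False | False |  True |  True |  True
False |  True | False | False | False |  True |  True
False | False |  True |  True |  True |  True |  True
False | False |  True |  True | False |  True |  True
False | False |  True | False |  True |  True |  True
False | False |  True | False | False |  True |  True
False | False | False |  True |  True |  True |  True
False | False | False |  True | False | False | False
False | False | False | False |  True |  True |  True
False | False | False | False | False | False | False
In every row where φ is true, ψ is also true, so φ ⊨ ψ.

yes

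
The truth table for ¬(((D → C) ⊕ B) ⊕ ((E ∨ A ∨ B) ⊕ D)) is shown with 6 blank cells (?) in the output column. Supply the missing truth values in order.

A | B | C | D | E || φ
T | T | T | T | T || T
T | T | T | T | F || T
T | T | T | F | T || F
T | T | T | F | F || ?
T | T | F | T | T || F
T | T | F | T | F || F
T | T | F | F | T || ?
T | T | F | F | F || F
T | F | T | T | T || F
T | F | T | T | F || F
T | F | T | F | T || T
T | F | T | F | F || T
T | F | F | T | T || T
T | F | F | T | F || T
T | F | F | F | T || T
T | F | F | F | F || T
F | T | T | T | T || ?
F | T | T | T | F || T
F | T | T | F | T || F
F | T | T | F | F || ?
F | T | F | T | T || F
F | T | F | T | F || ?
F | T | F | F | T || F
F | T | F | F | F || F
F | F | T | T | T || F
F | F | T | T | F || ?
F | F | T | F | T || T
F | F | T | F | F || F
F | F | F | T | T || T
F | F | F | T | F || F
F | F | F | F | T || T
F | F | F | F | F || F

Row A=T, B=T, C=T, D=F, E=F: ((D → C) ⊕ B) = F, ((E ∨ A ∨ B) ⊕ D) = T, (((D → C) ⊕ B) ⊕ ((E ∨ A ∨ B) ⊕ D)) = T, so the formula = F.
Row A=T, B=T, C=F, D=F, E=T: ((D → C) ⊕ B) = F, ((E ∨ A ∨ B) ⊕ D) = T, (((D → C) ⊕ B) ⊕ ((E ∨ A ∨ B) ⊕ D)) = T, so the formula = F.
Row A=F, B=T, C=T, D=T, E=T: ((D → C) ⊕ B) = F, ((E ∨ A ∨ B) ⊕ D) = F, (((D → C) ⊕ B) ⊕ ((E ∨ A ∨ B) ⊕ D)) = F, so the formula = T.
Row A=F, B=T, C=T, D=F, E=F: ((D → C) ⊕ B) = F, ((E ∨ A ∨ B) ⊕ D) = T, (((D → C) ⊕ B) ⊕ ((E ∨ A ∨ B) ⊕ D)) = T, so the formula = F.
Row A=F, B=T, C=F, D=T, E=F: ((D → C) ⊕ B) = T, ((E ∨ A ∨ B) ⊕ D) = F, (((D → C) ⊕ B) ⊕ ((E ∨ A ∨ B) ⊕ D)) = T, so the formula = F.
Row A=F, B=F, C=T, D=T, E=F: ((D → C) ⊕ B) = T, ((E ∨ A ∨ B) ⊕ D) = T, (((D → C) ⊕ B) ⊕ ((E ∨ A ∨ B) ⊕ D)) = F, so the formula = T.

F, F, T, F, F, T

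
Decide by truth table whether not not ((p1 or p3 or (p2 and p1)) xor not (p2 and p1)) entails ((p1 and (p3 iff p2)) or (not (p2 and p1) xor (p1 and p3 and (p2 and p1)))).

no

p1  p2  p3  |  φ  ψ
0   0   0   |  1  1
0   0   1   |  0  1
0   1   0   |  1  1
0   1   1   |  0  1
1   0   0   |  0  1
1   0   1   |  0  1
1   1   0   |  1  0
1   1   1   |  1  1
At p1=1, p2=1, p3=0 we have φ true but ψ false, so φ does not entail ψ.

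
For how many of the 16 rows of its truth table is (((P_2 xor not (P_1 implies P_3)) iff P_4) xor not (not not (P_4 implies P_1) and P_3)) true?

8

P_1  P_2  P_3  P_4  |  φ
 T    T    T    T   |  T
 T    T    T    F   |  F
 T    T    F    T   |  T
 T    T    F    F   |  F
 T    F    T    T   |  F
 T    F    T    F   |  T
 T    F    F    T   |  F
 T    F    F    F   |  T
 F    T    T    T   |  F
 F    T    T    F   |  F
 F    T    F    T   |  F
 F    T    F    F   |  T
 F    F    T    T   |  T
 F    F    T    F   |  T
 F    F    F    T   |  T
 F    F    F    F   |  F
The formula is true on 8 of the 16 rows.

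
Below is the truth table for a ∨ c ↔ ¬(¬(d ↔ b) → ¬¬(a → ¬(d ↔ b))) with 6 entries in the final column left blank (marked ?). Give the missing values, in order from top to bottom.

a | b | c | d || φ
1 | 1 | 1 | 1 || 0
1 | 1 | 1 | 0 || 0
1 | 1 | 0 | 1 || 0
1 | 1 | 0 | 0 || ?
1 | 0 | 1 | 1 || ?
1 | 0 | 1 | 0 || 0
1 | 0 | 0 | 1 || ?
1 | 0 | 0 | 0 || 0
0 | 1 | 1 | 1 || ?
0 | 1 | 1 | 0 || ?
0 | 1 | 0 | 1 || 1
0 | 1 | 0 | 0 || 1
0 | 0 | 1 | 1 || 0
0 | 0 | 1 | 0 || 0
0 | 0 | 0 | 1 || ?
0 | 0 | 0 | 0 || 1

Row a=1, b=1, c=0, d=0: (a ∨ c) = 1, ¬(¬(d ↔ b) → ¬¬(a → ¬(d ↔ b))) = 0, so the formula = 0.
Row a=1, b=0, c=1, d=1: (a ∨ c) = 1, ¬(¬(d ↔ b) → ¬¬(a → ¬(d ↔ b))) = 0, so the formula = 0.
Row a=1, b=0, c=0, d=1: (a ∨ c) = 1, ¬(¬(d ↔ b) → ¬¬(a → ¬(d ↔ b))) = 0, so the formula = 0.
Row a=0, b=1, c=1, d=1: (a ∨ c) = 1, ¬(¬(d ↔ b) → ¬¬(a → ¬(d ↔ b))) = 0, so the formula = 0.
Row a=0, b=1, c=1, d=0: (a ∨ c) = 1, ¬(¬(d ↔ b) → ¬¬(a → ¬(d ↔ b))) = 0, so the formula = 0.
Row a=0, b=0, c=0, d=1: (a ∨ c) = 0, ¬(¬(d ↔ b) → ¬¬(a → ¬(d ↔ b))) = 0, so the formula = 1.

0, 0, 0, 0, 0, 1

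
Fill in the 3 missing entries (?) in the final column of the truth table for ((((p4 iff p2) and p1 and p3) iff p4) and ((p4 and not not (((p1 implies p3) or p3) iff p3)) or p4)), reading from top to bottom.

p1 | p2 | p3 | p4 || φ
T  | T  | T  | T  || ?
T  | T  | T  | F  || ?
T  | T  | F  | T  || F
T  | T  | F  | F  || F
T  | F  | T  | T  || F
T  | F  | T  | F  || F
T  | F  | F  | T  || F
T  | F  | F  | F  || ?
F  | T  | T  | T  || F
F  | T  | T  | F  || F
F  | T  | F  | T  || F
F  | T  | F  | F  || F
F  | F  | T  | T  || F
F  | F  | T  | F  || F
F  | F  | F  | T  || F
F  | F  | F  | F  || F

Row p1=T, p2=T, p3=T, p4=T: (((p4 iff p2) and p1 and p3) iff p4) = T, ((p4 and not not (((p1 implies p3) or p3) iff p3)) or p4) = T, so the formula = T.
Row p1=T, p2=T, p3=T, p4=F: (((p4 iff p2) and p1 and p3) iff p4) = T, ((p4 and not not (((p1 implies p3) or p3) iff p3)) or p4) = F, so the formula = F.
Row p1=T, p2=F, p3=F, p4=F: (((p4 iff p2) and p1 and p3) iff p4) = T, ((p4 and not not (((p1 implies p3) or p3) iff p3)) or p4) = F, so the formula = F.

T, F, F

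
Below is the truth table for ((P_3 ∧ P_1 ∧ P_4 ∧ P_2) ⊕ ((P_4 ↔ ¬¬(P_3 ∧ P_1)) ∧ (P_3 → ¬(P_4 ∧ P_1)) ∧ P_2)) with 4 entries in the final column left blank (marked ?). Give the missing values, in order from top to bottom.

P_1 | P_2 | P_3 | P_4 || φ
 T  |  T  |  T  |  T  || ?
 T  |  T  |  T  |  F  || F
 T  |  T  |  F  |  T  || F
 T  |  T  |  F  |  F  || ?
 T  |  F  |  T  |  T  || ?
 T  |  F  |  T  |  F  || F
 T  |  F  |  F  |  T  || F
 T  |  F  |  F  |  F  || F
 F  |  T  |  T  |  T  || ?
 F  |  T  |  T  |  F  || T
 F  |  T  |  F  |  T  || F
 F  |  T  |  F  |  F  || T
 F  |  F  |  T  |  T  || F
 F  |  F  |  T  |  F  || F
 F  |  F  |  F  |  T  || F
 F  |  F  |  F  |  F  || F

T, T, F, F

Row P_1=T, P_2=T, P_3=T, P_4=T: (P_3 ∧ P_1 ∧ P_4 ∧ P_2) = T, ((P_4 ↔ ¬¬(P_3 ∧ P_1)) ∧ (P_3 → ¬(P_4 ∧ P_1)) ∧ P_2) = F, so the formula = T.
Row P_1=T, P_2=T, P_3=F, P_4=F: (P_3 ∧ P_1 ∧ P_4 ∧ P_2) = F, ((P_4 ↔ ¬¬(P_3 ∧ P_1)) ∧ (P_3 → ¬(P_4 ∧ P_1)) ∧ P_2) = T, so the formula = T.
Row P_1=T, P_2=F, P_3=T, P_4=T: (P_3 ∧ P_1 ∧ P_4 ∧ P_2) = F, ((P_4 ↔ ¬¬(P_3 ∧ P_1)) ∧ (P_3 → ¬(P_4 ∧ P_1)) ∧ P_2) = F, so the formula = F.
Row P_1=F, P_2=T, P_3=T, P_4=T: (P_3 ∧ P_1 ∧ P_4 ∧ P_2) = F, ((P_4 ↔ ¬¬(P_3 ∧ P_1)) ∧ (P_3 → ¬(P_4 ∧ P_1)) ∧ P_2) = F, so the formula = F.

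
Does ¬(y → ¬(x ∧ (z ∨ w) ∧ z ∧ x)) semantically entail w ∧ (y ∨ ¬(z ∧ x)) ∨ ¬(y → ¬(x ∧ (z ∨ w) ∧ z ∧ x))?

x  y  z  w  |  φ  ψ
1  1  1  1  |  1  1
1  1  1  0  |  1  1
1  1  0  1  |  0  1
1  1  0  0  |  0  0
1  0  1  1  |  0  0
1  0  1  0  |  0  0
1  0  0  1  |  0  1
1  0  0  0  |  0  0
0  1  1  1  |  0  1
0  1  1  0  |  0  0
0  1  0  1  |  0  1
0  1  0  0  |  0  0
0  0  1  1  |  0  1
0  0  1  0  |  0  0
0  0  0  1  |  0  1
0  0  0  0  |  0  0
In every row where φ is true, ψ is also true, so φ ⊨ ψ.

yes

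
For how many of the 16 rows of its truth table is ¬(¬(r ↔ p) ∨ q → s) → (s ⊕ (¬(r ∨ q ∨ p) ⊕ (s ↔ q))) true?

12

p  q  r  s  |  (r ↔ p)  ¬(r ↔ p)  (¬(r ↔ p) ∨ q)  ((¬(r ↔ p) ∨ q) → s)  ¬((¬(r ↔ p) ∨ q) → s)  (q ∨ p)  (r ∨ (q ∨ p))  ¬(r ∨ (q ∨ p))  (s ↔ q)  (¬(r ∨ (q ∨ p)) ⊕ (s ↔ q))  φ
0  0  0  0  |     1        0            0                  1                      0               0           0              1            1                 0               1
0  0  0  1  |     1        0            0                  1                      0               0           0              1            0                 1               1
0  0  1  0  |     0        1            1                  0                      1               0           1              0            1                 1               1
0  0  1  1  |     0        1            1                  1                      0               0           1              0            0                 0               1
0  1  0  0  |     1        0            1                  0                      1               1           1              0            0                 0               0
0  1  0  1  |     1        0            1                  1                      0               1           1              0            1                 1               1
0  1  1  0  |     0        1            1                  0                      1               1           1              0            0                 0               0
0  1  1  1  |     0        1            1                  1                      0               1           1              0            1                 1               1
1  0  0  0  |     0        1            1                  0                      1               1           1              0            1                 1               1
1  0  0  1  |     0        1            1                  1                      0               1           1              0            0                 0               1
1  0  1  0  |     1        0            0                  1                      0               1           1              0            1                 1               1
1  0  1  1  |     1        0            0                  1                      0               1           1              0            0                 0               1
1  1  0  0  |     0        1            1                  0                      1               1           1              0            0                 0               0
1  1  0  1  |     0        1            1                  1                      0               1           1              0            1                 1               1
1  1  1  0  |     1        0            1                  0                      1               1           1              0            0                 0               0
1  1  1  1  |     1        0            1                  1                      0               1           1              0            1                 1               1
The formula is true on 12 of the 16 rows.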